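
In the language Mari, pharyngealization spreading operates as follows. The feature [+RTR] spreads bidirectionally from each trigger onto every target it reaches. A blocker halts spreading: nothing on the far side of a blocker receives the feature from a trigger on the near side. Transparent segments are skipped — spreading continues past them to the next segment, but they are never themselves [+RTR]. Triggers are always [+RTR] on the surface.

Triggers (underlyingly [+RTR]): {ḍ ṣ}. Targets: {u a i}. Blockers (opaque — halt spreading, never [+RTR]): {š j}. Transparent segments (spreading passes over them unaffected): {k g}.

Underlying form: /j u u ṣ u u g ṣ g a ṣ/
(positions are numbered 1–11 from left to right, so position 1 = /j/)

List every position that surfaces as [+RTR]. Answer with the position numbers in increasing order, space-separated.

From /ṣ/ at 4 rightward: 5 /u/ → [+RTR]; 6 /u/ → [+RTR]; 7 /g/ transparent; 8 /ṣ/ is itself a trigger — this domain ends here.
From /ṣ/ at 4 leftward: 3 /u/ → [+RTR]; 2 /u/ → [+RTR]; 1 /j/ blocks.
From /ṣ/ at 8 rightward: 9 /g/ transparent; 10 /a/ → [+RTR]; 11 /ṣ/ is itself a trigger — this domain ends here.
From /ṣ/ at 8 leftward: 7 /g/ transparent; 6 /u/ → [+RTR]; 5 /u/ → [+RTR]; 4 /ṣ/ is itself a trigger — this domain ends here.
From /ṣ/ at 11 rightward: word edge.
From /ṣ/ at 11 leftward: 10 /a/ → [+RTR]; 9 /g/ transparent; 8 /ṣ/ is itself a trigger — this domain ends here.

2 3 4 5 6 8 10 11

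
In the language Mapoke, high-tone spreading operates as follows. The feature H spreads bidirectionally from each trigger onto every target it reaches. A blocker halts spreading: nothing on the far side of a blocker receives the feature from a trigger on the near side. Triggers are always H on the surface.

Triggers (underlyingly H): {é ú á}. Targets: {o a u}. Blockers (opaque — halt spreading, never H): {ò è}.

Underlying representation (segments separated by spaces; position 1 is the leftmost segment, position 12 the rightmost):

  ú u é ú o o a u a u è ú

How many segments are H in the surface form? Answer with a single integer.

11

From /ú/ at 1 rightward: 2 /u/ → H; 3 /é/ is itself a trigger — this domain ends here.
From /ú/ at 1 leftward: word edge.
From /é/ at 3 rightward: 4 /ú/ is itself a trigger — this domain ends here.
From /é/ at 3 leftward: 2 /u/ → H; 1 /ú/ is itself a trigger — this domain ends here.
From /ú/ at 4 rightward: 5 /o/ → H; 6 /o/ → H; 7 /a/ → H; 8 /u/ → H; 9 /a/ → H; 10 /u/ → H; 11 /è/ blocks.
From /ú/ at 4 leftward: 3 /é/ is itself a trigger — this domain ends here.
From /ú/ at 12 rightward: word edge.
From /ú/ at 12 leftward: 11 /è/ blocks.
H positions on the surface: 1 2 3 4 5 6 7 8 9 10 12.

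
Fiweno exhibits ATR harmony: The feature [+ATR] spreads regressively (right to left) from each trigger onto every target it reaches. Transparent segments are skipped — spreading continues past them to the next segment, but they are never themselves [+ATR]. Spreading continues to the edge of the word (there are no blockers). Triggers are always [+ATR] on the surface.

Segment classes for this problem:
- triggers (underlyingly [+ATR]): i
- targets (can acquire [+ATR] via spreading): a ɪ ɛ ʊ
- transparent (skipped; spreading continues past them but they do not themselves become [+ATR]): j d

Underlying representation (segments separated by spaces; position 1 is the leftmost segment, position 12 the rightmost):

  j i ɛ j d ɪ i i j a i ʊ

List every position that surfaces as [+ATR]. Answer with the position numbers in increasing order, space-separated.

From /i/ at 2 leftward: 1 /j/ transparent; word edge.
From /i/ at 7 leftward: 6 /ɪ/ → [+ATR]; 5 /d/ transparent; 4 /j/ transparent; 3 /ɛ/ → [+ATR]; 2 /i/ is itself a trigger — this domain ends here.
From /i/ at 8 leftward: 7 /i/ is itself a trigger — this domain ends here.
From /i/ at 11 leftward: 10 /a/ → [+ATR]; 9 /j/ transparent; 8 /i/ is itself a trigger — this domain ends here.
Target with no active source: position 12 stays [-ATR].

2 3 6 7 8 10 11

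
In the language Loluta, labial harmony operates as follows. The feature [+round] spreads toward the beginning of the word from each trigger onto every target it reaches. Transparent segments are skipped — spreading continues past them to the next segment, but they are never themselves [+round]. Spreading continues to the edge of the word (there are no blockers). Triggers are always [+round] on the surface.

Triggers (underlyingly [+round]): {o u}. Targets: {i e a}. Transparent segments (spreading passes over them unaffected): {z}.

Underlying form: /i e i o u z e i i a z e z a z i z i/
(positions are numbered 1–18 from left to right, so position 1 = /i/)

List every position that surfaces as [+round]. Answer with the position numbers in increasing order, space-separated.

From /o/ at 4 leftward: 3 /i/ → [+round]; 2 /e/ → [+round]; 1 /i/ → [+round]; word edge.
From /u/ at 5 leftward: 4 /o/ is itself a trigger — this domain ends here.
Targets with no active source: positions 7 8 9 10 12 14 16 18 stay [-round].

1 2 3 4 5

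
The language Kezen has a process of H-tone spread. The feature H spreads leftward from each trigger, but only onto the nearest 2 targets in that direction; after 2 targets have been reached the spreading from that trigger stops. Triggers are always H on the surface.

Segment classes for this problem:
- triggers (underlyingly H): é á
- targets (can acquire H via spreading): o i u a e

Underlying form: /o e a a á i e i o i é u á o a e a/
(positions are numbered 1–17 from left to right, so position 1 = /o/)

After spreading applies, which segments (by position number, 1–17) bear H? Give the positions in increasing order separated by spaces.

From /á/ at 5 leftward: 4 /a/ → H; 3 /a/ → H; bound reached.
From /é/ at 11 leftward: 10 /i/ → H; 9 /o/ → H; bound reached.
From /á/ at 13 leftward: 12 /u/ → H; 11 /é/ is itself a trigger — this domain ends here.
Targets with no active source: positions 1 2 6 7 8 14 15 16 17 stay [-high tone].

3 4 5 9 10 11 12 13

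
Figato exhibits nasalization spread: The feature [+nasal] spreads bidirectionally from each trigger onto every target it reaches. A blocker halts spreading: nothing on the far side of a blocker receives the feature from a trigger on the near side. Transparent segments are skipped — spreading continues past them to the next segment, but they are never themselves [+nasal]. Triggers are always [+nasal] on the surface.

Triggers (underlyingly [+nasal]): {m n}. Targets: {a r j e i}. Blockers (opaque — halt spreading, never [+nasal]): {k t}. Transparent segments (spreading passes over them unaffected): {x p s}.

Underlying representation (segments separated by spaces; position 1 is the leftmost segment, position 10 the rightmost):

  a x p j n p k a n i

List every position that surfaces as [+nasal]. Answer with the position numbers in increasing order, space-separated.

From /n/ at 5 rightward: 6 /p/ transparent; 7 /k/ blocks.
From /n/ at 5 leftward: 4 /j/ → [+nasal]; 3 /p/ transparent; 2 /x/ transparent; 1 /a/ → [+nasal]; word edge.
From /n/ at 9 rightward: 10 /i/ → [+nasal]; word edge.
From /n/ at 9 leftward: 8 /a/ → [+nasal]; 7 /k/ blocks.

1 4 5 8 9 10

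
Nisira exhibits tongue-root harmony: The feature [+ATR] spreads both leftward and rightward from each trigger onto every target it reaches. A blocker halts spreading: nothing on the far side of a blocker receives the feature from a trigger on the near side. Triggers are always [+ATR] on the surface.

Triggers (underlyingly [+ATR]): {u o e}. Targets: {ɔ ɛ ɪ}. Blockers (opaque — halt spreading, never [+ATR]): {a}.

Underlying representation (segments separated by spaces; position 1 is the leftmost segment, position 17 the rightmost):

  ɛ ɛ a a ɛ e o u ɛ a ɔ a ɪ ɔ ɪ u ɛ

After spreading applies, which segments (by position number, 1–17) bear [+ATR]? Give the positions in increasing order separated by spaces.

5 6 7 8 9 13 14 15 16 17

From /e/ at 6 rightward: 7 /o/ is itself a trigger — this domain ends here.
From /e/ at 6 leftward: 5 /ɛ/ → [+ATR]; 4 /a/ blocks.
From /o/ at 7 rightward: 8 /u/ is itself a trigger — this domain ends here.
From /o/ at 7 leftward: 6 /e/ is itself a trigger — this domain ends here.
From /u/ at 8 rightward: 9 /ɛ/ → [+ATR]; 10 /a/ blocks.
From /u/ at 8 leftward: 7 /o/ is itself a trigger — this domain ends here.
From /u/ at 16 rightward: 17 /ɛ/ → [+ATR]; word edge.
From /u/ at 16 leftward: 15 /ɪ/ → [+ATR]; 14 /ɔ/ → [+ATR]; 13 /ɪ/ → [+ATR]; 12 /a/ blocks.
Targets with no active source: positions 1 2 11 stay [-ATR].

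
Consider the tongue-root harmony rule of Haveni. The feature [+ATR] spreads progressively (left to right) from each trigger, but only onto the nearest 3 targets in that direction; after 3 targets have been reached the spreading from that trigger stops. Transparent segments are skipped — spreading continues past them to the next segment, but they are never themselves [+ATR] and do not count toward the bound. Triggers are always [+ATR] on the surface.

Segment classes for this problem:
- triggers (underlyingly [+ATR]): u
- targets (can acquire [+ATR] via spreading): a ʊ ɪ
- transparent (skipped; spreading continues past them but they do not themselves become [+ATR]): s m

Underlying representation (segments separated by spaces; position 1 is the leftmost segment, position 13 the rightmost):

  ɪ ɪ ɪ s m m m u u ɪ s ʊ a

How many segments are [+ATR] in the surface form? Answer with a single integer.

From /u/ at 8 rightward: 9 /u/ is itself a trigger — this domain ends here.
From /u/ at 9 rightward: 10 /ɪ/ → [+ATR]; 11 /s/ transparent; 12 /ʊ/ → [+ATR]; 13 /a/ → [+ATR]; bound reached.
Targets with no active source: positions 1 2 3 stay [-ATR].
[+ATR] positions on the surface: 8 9 10 12 13.

5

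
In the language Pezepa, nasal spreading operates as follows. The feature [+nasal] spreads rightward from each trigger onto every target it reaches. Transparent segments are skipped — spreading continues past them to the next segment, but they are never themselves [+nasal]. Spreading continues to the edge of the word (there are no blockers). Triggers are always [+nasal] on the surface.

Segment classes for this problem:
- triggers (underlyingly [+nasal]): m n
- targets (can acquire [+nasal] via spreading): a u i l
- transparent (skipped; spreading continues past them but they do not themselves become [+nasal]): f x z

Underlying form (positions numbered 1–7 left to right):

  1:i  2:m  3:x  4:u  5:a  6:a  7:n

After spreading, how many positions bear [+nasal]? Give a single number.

From /m/ at 2 rightward: 3 /x/ transparent; 4 /u/ → [+nasal]; 5 /a/ → [+nasal]; 6 /a/ → [+nasal]; 7 /n/ is itself a trigger — this domain ends here.
From /n/ at 7 rightward: word edge.
Target with no active source: position 1 stays [-nasal].
[+nasal] positions on the surface: 2 4 5 6 7.

5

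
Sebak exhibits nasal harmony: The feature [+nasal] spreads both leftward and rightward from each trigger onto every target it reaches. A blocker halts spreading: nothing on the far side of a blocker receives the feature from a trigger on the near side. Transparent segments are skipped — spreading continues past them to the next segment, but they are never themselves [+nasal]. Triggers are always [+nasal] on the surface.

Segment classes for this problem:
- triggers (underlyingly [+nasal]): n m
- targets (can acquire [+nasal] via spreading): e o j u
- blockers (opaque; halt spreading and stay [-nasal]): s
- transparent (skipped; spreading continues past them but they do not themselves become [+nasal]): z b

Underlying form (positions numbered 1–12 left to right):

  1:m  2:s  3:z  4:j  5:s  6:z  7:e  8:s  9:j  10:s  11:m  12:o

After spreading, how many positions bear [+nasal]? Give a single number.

3

From /m/ at 1 rightward: 2 /s/ blocks.
From /m/ at 1 leftward: word edge.
From /m/ at 11 rightward: 12 /o/ → [+nasal]; word edge.
From /m/ at 11 leftward: 10 /s/ blocks.
Targets with no active source: positions 4 7 9 stay [-nasal].
[+nasal] positions on the surface: 1 11 12.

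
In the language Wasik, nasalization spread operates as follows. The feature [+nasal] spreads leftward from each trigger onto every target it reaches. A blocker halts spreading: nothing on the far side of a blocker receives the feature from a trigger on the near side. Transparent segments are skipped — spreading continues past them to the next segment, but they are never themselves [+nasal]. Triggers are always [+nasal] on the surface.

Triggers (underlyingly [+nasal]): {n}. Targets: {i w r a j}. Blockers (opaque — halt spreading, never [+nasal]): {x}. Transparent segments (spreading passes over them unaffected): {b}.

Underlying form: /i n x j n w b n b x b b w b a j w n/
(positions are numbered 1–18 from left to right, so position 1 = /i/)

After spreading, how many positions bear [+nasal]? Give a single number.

11

From /n/ at 2 leftward: 1 /i/ → [+nasal]; word edge.
From /n/ at 5 leftward: 4 /j/ → [+nasal]; 3 /x/ blocks.
From /n/ at 8 leftward: 7 /b/ transparent; 6 /w/ → [+nasal]; 5 /n/ is itself a trigger — this domain ends here.
From /n/ at 18 leftward: 17 /w/ → [+nasal]; 16 /j/ → [+nasal]; 15 /a/ → [+nasal]; 14 /b/ transparent; 13 /w/ → [+nasal]; 12 /b/ transparent; 11 /b/ transparent; 10 /x/ blocks.
[+nasal] positions on the surface: 1 2 4 5 6 8 13 15 16 17 18.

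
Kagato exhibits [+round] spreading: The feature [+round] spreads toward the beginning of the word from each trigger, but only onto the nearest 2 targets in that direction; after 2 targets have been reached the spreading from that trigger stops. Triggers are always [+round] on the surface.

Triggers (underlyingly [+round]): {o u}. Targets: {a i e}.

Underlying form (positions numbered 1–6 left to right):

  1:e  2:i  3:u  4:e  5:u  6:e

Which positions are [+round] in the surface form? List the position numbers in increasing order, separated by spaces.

From /u/ at 3 leftward: 2 /i/ → [+round]; 1 /e/ → [+round]; bound reached.
From /u/ at 5 leftward: 4 /e/ → [+round]; 3 /u/ is itself a trigger — this domain ends here.
Target with no active source: position 6 stays [-round].

1 2 3 4 5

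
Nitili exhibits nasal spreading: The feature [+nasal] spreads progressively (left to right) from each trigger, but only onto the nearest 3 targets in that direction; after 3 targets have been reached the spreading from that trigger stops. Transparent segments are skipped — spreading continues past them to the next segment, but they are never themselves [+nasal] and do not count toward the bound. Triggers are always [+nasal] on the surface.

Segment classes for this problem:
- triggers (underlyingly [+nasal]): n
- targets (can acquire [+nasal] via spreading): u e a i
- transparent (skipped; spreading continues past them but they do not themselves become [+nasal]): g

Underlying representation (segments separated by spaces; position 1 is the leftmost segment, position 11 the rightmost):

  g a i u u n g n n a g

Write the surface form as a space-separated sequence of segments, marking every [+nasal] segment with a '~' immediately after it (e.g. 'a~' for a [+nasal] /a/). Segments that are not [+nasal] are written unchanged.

From /n/ at 6 rightward: 7 /g/ transparent; 8 /n/ is itself a trigger — this domain ends here.
From /n/ at 8 rightward: 9 /n/ is itself a trigger — this domain ends here.
From /n/ at 9 rightward: 10 /a/ → [+nasal]; 11 /g/ transparent; word edge.
Targets with no active source: positions 2 3 4 5 stay [-nasal].
[+nasal] positions on the surface: 6 8 9 10.

g a i u u n~ g n~ n~ a~ g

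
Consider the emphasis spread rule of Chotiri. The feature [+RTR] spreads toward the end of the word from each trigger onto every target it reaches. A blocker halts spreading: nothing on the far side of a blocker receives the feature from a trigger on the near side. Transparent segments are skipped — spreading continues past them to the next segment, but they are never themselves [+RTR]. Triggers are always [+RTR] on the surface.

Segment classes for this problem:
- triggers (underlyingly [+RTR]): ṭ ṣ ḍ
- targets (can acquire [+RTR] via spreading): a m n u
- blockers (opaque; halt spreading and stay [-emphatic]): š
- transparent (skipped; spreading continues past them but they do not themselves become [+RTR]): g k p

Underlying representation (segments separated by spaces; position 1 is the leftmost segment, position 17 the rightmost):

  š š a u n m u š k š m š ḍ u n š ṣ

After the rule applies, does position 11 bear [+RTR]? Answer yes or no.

From /ḍ/ at 13 rightward: 14 /u/ → [+RTR]; 15 /n/ → [+RTR]; 16 /š/ blocks.
From /ṣ/ at 17 rightward: word edge.
Targets with no active source: positions 3 4 5 6 7 11 stay [-emphatic].
[+RTR] positions on the surface: 13 14 15 17.

no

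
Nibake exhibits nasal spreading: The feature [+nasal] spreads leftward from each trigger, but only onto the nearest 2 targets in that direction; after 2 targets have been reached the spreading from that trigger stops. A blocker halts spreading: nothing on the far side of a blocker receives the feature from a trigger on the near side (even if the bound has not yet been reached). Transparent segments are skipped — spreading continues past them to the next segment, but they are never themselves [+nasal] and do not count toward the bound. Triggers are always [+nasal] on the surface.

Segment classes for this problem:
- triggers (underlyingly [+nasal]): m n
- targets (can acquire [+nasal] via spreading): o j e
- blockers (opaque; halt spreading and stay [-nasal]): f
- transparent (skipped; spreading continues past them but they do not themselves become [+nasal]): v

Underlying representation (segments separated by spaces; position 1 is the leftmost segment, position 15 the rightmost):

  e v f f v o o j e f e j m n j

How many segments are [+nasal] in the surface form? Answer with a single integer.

From /m/ at 13 leftward: 12 /j/ → [+nasal]; 11 /e/ → [+nasal]; bound reached.
From /n/ at 14 leftward: 13 /m/ is itself a trigger — this domain ends here.
Targets with no active source: positions 1 6 7 8 9 15 stay [-nasal].
[+nasal] positions on the surface: 11 12 13 14.

4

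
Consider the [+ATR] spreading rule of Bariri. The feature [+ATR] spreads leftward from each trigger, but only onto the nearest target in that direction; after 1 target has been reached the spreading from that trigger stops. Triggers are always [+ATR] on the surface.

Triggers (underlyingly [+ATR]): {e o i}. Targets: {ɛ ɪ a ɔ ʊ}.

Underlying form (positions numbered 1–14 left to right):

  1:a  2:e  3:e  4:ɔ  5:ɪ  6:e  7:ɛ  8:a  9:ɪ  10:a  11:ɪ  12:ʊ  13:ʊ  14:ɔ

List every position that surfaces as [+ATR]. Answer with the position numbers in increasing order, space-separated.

From /e/ at 2 leftward: 1 /a/ → [+ATR]; bound reached.
From /e/ at 3 leftward: 2 /e/ is itself a trigger — this domain ends here.
From /e/ at 6 leftward: 5 /ɪ/ → [+ATR]; bound reached.
Targets with no active source: positions 4 7 8 9 10 11 12 13 14 stay [-ATR].

1 2 3 5 6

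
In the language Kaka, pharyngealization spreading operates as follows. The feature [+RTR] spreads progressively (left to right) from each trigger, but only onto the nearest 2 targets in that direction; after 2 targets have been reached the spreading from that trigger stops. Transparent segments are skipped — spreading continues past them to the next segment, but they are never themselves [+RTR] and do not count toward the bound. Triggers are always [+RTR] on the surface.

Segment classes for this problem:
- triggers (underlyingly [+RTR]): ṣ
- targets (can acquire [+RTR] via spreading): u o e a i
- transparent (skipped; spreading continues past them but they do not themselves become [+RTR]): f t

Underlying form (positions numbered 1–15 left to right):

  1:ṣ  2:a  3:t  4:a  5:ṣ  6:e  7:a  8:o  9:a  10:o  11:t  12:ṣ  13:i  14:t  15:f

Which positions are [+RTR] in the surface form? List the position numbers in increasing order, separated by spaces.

1 2 4 5 6 7 12 13

From /ṣ/ at 1 rightward: 2 /a/ → [+RTR]; 3 /t/ transparent; 4 /a/ → [+RTR]; bound reached.
From /ṣ/ at 5 rightward: 6 /e/ → [+RTR]; 7 /a/ → [+RTR]; bound reached.
From /ṣ/ at 12 rightward: 13 /i/ → [+RTR]; 14 /t/ transparent; 15 /f/ transparent; word edge.
Targets with no active source: positions 8 9 10 stay [-emphatic].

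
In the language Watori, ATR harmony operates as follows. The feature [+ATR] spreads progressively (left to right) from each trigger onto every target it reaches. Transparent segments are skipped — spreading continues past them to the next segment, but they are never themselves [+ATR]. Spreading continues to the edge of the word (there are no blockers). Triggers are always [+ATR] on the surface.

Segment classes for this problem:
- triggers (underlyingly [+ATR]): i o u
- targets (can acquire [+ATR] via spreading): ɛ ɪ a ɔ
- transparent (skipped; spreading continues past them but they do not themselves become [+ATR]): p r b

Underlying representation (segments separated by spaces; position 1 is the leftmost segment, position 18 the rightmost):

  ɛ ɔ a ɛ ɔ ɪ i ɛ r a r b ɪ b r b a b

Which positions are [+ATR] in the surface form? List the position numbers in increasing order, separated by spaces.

From /i/ at 7 rightward: 8 /ɛ/ → [+ATR]; 9 /r/ transparent; 10 /a/ → [+ATR]; 11 /r/ transparent; 12 /b/ transparent; 13 /ɪ/ → [+ATR]; 14 /b/ transparent; 15 /r/ transparent; 16 /b/ transparent; 17 /a/ → [+ATR]; 18 /b/ transparent; word edge.
Targets with no active source: positions 1 2 3 4 5 6 stay [-ATR].

7 8 10 13 17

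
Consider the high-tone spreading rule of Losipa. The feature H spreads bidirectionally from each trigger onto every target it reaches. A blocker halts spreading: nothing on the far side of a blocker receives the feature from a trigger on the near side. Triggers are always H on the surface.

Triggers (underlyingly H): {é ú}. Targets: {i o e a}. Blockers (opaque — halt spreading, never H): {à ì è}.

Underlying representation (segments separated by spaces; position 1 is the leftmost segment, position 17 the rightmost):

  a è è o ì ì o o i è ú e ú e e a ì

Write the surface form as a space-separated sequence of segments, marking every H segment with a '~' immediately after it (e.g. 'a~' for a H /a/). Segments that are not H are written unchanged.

From /ú/ at 11 rightward: 12 /e/ → H; 13 /ú/ is itself a trigger — this domain ends here.
From /ú/ at 11 leftward: 10 /è/ blocks.
From /ú/ at 13 rightward: 14 /e/ → H; 15 /e/ → H; 16 /a/ → H; 17 /ì/ blocks.
From /ú/ at 13 leftward: 12 /e/ → H; 11 /ú/ is itself a trigger — this domain ends here.
Targets with no active source: positions 1 4 7 8 9 stay [-high tone].
H positions on the surface: 11 12 13 14 15 16.

a è è o ì ì o o i è ú~ e~ ú~ e~ e~ a~ ì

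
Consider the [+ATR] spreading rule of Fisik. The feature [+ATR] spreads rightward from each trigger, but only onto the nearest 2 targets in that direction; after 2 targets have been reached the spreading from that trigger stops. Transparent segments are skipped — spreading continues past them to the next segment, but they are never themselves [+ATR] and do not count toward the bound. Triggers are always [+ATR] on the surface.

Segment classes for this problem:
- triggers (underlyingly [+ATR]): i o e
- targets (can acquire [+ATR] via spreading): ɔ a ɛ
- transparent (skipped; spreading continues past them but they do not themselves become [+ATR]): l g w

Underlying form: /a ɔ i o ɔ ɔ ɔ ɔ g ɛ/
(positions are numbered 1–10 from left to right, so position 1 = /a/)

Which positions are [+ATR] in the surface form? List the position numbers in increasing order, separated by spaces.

From /i/ at 3 rightward: 4 /o/ is itself a trigger — this domain ends here.
From /o/ at 4 rightward: 5 /ɔ/ → [+ATR]; 6 /ɔ/ → [+ATR]; bound reached.
Targets with no active source: positions 1 2 7 8 10 stay [-ATR].

3 4 5 6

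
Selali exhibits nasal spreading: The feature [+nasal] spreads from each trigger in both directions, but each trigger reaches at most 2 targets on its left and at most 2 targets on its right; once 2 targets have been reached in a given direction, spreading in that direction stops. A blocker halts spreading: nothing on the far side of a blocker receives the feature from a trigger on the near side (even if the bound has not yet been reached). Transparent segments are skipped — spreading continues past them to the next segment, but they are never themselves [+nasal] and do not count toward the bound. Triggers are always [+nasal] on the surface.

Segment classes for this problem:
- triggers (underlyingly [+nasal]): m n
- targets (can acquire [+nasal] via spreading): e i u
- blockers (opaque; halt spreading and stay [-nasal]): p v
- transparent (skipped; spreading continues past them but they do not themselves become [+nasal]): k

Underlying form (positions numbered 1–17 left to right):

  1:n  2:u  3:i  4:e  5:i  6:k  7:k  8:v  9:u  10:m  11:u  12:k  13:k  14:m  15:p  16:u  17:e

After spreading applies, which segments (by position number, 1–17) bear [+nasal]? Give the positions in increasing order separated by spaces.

1 2 3 9 10 11 14

From /n/ at 1 rightward: 2 /u/ → [+nasal]; 3 /i/ → [+nasal]; bound reached.
From /n/ at 1 leftward: word edge.
From /m/ at 10 rightward: 11 /u/ → [+nasal]; 12 /k/ transparent; 13 /k/ transparent; 14 /m/ is itself a trigger — this domain ends here.
From /m/ at 10 leftward: 9 /u/ → [+nasal]; 8 /v/ blocks.
From /m/ at 14 rightward: 15 /p/ blocks.
From /m/ at 14 leftward: 13 /k/ transparent; 12 /k/ transparent; 11 /u/ → [+nasal]; 10 /m/ is itself a trigger — this domain ends here.
Targets with no active source: positions 4 5 16 17 stay [-nasal].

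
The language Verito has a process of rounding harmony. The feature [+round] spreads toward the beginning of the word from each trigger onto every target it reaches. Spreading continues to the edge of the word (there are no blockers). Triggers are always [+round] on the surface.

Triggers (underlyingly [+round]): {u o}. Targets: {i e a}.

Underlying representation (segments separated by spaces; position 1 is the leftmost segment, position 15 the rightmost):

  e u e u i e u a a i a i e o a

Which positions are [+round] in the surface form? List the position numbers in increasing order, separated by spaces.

From /u/ at 2 leftward: 1 /e/ → [+round]; word edge.
From /u/ at 4 leftward: 3 /e/ → [+round]; 2 /u/ is itself a trigger — this domain ends here.
From /u/ at 7 leftward: 6 /e/ → [+round]; 5 /i/ → [+round]; 4 /u/ is itself a trigger — this domain ends here.
From /o/ at 14 leftward: 13 /e/ → [+round]; 12 /i/ → [+round]; 11 /a/ → [+round]; 10 /i/ → [+round]; 9 /a/ → [+round]; 8 /a/ → [+round]; 7 /u/ is itself a trigger — this domain ends here.
Target with no active source: position 15 stays [-round].

1 2 3 4 5 6 7 8 9 10 11 12 13 14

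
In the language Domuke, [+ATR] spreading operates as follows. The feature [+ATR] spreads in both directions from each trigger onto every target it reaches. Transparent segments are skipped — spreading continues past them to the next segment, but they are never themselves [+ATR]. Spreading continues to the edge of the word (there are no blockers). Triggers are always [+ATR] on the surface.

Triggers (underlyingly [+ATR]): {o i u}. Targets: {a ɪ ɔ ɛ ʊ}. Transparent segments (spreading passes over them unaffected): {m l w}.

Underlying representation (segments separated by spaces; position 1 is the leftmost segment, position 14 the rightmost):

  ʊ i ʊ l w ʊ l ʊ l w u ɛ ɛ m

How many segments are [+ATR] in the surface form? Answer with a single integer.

From /i/ at 2 rightward: 3 /ʊ/ → [+ATR]; 4 /l/ transparent; 5 /w/ transparent; 6 /ʊ/ → [+ATR]; 7 /l/ transparent; 8 /ʊ/ → [+ATR]; 9 /l/ transparent; 10 /w/ transparent; 11 /u/ is itself a trigger — this domain ends here.
From /i/ at 2 leftward: 1 /ʊ/ → [+ATR]; word edge.
From /u/ at 11 rightward: 12 /ɛ/ → [+ATR]; 13 /ɛ/ → [+ATR]; 14 /m/ transparent; word edge.
From /u/ at 11 leftward: 10 /w/ transparent; 9 /l/ transparent; 8 /ʊ/ → [+ATR]; 7 /l/ transparent; 6 /ʊ/ → [+ATR]; 5 /w/ transparent; 4 /l/ transparent; 3 /ʊ/ → [+ATR]; 2 /i/ is itself a trigger — this domain ends here.
[+ATR] positions on the surface: 1 2 3 6 8 11 12 13.

8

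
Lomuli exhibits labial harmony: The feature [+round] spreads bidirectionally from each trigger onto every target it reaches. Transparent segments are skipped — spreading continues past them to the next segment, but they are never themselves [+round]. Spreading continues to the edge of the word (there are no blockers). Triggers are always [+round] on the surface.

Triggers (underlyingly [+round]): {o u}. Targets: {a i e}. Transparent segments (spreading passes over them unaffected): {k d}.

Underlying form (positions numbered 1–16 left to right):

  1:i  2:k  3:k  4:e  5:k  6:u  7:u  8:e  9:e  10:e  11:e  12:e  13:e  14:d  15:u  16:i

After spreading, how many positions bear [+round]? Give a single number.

12

From /u/ at 6 rightward: 7 /u/ is itself a trigger — this domain ends here.
From /u/ at 6 leftward: 5 /k/ transparent; 4 /e/ → [+round]; 3 /k/ transparent; 2 /k/ transparent; 1 /i/ → [+round]; word edge.
From /u/ at 7 rightward: 8 /e/ → [+round]; 9 /e/ → [+round]; 10 /e/ → [+round]; 11 /e/ → [+round]; 12 /e/ → [+round]; 13 /e/ → [+round]; 14 /d/ transparent; 15 /u/ is itself a trigger — this domain ends here.
From /u/ at 7 leftward: 6 /u/ is itself a trigger — this domain ends here.
From /u/ at 15 rightward: 16 /i/ → [+round]; word edge.
From /u/ at 15 leftward: 14 /d/ transparent; 13 /e/ → [+round]; 12 /e/ → [+round]; 11 /e/ → [+round]; 10 /e/ → [+round]; 9 /e/ → [+round]; 8 /e/ → [+round]; 7 /u/ is itself a trigger — this domain ends here.
[+round] positions on the surface: 1 4 6 7 8 9 10 11 12 13 15 16.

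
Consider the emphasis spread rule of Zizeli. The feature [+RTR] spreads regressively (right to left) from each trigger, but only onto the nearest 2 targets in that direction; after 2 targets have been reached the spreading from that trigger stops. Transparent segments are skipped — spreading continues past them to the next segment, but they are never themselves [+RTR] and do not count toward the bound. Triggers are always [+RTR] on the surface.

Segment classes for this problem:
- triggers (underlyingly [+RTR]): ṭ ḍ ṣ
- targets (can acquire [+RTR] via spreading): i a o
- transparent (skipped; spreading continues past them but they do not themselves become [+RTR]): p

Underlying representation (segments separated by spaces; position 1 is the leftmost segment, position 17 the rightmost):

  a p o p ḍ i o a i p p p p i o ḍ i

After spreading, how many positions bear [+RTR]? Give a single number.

From /ḍ/ at 5 leftward: 4 /p/ transparent; 3 /o/ → [+RTR]; 2 /p/ transparent; 1 /a/ → [+RTR]; bound reached.
From /ḍ/ at 16 leftward: 15 /o/ → [+RTR]; 14 /i/ → [+RTR]; bound reached.
Targets with no active source: positions 6 7 8 9 17 stay [-emphatic].
[+RTR] positions on the surface: 1 3 5 14 15 16.

6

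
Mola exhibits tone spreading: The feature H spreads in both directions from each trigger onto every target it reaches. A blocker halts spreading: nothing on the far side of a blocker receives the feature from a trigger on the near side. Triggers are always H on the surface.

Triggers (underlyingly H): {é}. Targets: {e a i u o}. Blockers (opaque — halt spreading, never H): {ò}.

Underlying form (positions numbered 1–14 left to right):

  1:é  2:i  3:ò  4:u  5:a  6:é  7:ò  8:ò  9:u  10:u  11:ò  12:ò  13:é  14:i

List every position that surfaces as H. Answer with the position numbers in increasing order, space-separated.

1 2 4 5 6 13 14

From /é/ at 1 rightward: 2 /i/ → H; 3 /ò/ blocks.
From /é/ at 1 leftward: word edge.
From /é/ at 6 rightward: 7 /ò/ blocks.
From /é/ at 6 leftward: 5 /a/ → H; 4 /u/ → H; 3 /ò/ blocks.
From /é/ at 13 rightward: 14 /i/ → H; word edge.
From /é/ at 13 leftward: 12 /ò/ blocks.
Targets with no active source: positions 9 10 stay [-high tone].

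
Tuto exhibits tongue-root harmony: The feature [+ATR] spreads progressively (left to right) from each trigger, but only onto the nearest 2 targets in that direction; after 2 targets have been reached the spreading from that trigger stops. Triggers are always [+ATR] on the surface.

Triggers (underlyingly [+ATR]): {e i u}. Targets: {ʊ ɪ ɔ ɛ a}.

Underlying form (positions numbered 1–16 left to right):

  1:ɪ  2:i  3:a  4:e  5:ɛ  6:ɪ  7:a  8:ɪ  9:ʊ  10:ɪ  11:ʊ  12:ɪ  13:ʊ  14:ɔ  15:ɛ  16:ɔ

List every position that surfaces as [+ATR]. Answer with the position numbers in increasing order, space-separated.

2 3 4 5 6

From /i/ at 2 rightward: 3 /a/ → [+ATR]; 4 /e/ is itself a trigger — this domain ends here.
From /e/ at 4 rightward: 5 /ɛ/ → [+ATR]; 6 /ɪ/ → [+ATR]; bound reached.
Targets with no active source: positions 1 7 8 9 10 11 12 13 14 15 16 stay [-ATR].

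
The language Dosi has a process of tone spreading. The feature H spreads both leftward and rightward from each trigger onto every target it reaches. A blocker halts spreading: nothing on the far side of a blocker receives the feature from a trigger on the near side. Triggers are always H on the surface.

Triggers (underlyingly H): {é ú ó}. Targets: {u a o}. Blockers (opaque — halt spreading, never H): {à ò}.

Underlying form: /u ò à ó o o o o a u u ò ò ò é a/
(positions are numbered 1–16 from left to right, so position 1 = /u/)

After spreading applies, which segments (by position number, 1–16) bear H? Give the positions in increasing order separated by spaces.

From /ó/ at 4 rightward: 5 /o/ → H; 6 /o/ → H; 7 /o/ → H; 8 /o/ → H; 9 /a/ → H; 10 /u/ → H; 11 /u/ → H; 12 /ò/ blocks.
From /ó/ at 4 leftward: 3 /à/ blocks.
From /é/ at 15 rightward: 16 /a/ → H; word edge.
From /é/ at 15 leftward: 14 /ò/ blocks.
Target with no active source: position 1 stays [-high tone].

4 5 6 7 8 9 10 11 15 16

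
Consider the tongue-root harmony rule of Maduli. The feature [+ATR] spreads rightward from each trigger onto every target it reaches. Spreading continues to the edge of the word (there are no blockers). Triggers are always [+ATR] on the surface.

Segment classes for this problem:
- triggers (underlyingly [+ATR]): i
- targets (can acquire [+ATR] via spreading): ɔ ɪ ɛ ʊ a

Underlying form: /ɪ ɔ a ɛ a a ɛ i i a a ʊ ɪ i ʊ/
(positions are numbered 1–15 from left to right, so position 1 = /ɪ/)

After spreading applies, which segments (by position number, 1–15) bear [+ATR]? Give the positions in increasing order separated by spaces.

From /i/ at 8 rightward: 9 /i/ is itself a trigger — this domain ends here.
From /i/ at 9 rightward: 10 /a/ → [+ATR]; 11 /a/ → [+ATR]; 12 /ʊ/ → [+ATR]; 13 /ɪ/ → [+ATR]; 14 /i/ is itself a trigger — this domain ends here.
From /i/ at 14 rightward: 15 /ʊ/ → [+ATR]; word edge.
Targets with no active source: positions 1 2 3 4 5 6 7 stay [-ATR].

8 9 10 11 12 13 14 15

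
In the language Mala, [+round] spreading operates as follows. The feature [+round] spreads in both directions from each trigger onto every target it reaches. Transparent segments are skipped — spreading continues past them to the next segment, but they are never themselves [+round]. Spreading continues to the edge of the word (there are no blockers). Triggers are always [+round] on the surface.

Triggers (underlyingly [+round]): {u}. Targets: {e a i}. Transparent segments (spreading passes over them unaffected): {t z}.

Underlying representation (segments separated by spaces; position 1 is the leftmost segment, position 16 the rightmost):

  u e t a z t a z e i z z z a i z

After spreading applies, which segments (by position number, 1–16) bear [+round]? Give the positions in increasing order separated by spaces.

1 2 4 7 9 10 14 15

From /u/ at 1 rightward: 2 /e/ → [+round]; 3 /t/ transparent; 4 /a/ → [+round]; 5 /z/ transparent; 6 /t/ transparent; 7 /a/ → [+round]; 8 /z/ transparent; 9 /e/ → [+round]; 10 /i/ → [+round]; 11 /z/ transparent; 12 /z/ transparent; 13 /z/ transparent; 14 /a/ → [+round]; 15 /i/ → [+round]; 16 /z/ transparent; word edge.
From /u/ at 1 leftward: word edge.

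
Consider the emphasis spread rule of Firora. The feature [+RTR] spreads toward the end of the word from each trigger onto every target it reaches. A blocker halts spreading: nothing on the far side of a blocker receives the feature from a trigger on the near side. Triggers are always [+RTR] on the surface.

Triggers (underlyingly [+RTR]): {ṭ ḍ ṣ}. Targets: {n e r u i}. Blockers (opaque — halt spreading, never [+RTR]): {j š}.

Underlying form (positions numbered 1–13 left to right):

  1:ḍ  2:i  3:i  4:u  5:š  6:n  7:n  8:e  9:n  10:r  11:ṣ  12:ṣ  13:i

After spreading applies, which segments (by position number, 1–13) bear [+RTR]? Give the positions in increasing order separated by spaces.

1 2 3 4 11 12 13

From /ḍ/ at 1 rightward: 2 /i/ → [+RTR]; 3 /i/ → [+RTR]; 4 /u/ → [+RTR]; 5 /š/ blocks.
From /ṣ/ at 11 rightward: 12 /ṣ/ is itself a trigger — this domain ends here.
From /ṣ/ at 12 rightward: 13 /i/ → [+RTR]; word edge.
Targets with no active source: positions 6 7 8 9 10 stay [-emphatic].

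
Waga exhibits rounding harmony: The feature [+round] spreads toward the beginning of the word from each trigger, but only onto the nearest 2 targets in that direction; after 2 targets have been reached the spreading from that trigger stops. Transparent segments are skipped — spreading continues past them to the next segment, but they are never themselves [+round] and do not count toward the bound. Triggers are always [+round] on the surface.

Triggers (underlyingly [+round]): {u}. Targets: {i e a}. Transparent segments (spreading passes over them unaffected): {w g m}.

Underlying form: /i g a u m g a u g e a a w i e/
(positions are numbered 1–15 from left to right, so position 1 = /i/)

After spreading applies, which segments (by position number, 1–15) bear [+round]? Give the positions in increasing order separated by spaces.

From /u/ at 4 leftward: 3 /a/ → [+round]; 2 /g/ transparent; 1 /i/ → [+round]; bound reached.
From /u/ at 8 leftward: 7 /a/ → [+round]; 6 /g/ transparent; 5 /m/ transparent; 4 /u/ is itself a trigger — this domain ends here.
Targets with no active source: positions 10 11 12 14 15 stay [-round].

1 3 4 7 8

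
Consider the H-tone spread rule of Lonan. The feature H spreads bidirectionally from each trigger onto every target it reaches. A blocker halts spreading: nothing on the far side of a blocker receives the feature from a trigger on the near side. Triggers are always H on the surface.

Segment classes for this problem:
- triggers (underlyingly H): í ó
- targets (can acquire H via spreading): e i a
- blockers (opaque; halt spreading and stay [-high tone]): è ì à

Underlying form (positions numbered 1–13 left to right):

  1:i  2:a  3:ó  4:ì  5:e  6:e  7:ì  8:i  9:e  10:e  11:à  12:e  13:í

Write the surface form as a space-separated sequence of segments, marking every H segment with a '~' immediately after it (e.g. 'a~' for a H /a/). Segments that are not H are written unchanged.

i~ a~ ó~ ì e e ì i e e à e~ í~

From /ó/ at 3 rightward: 4 /ì/ blocks.
From /ó/ at 3 leftward: 2 /a/ → H; 1 /i/ → H; word edge.
From /í/ at 13 rightward: word edge.
From /í/ at 13 leftward: 12 /e/ → H; 11 /à/ blocks.
Targets with no active source: positions 5 6 8 9 10 stay [-high tone].
H positions on the surface: 1 2 3 12 13.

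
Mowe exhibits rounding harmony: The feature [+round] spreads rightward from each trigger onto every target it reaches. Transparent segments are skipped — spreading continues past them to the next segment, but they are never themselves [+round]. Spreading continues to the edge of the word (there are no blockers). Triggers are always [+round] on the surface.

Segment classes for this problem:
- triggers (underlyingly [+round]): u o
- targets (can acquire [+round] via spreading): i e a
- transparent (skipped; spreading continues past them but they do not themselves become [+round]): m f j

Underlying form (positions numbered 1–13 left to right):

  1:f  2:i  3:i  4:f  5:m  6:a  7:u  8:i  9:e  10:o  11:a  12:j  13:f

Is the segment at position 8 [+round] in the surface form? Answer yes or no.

yes

From /u/ at 7 rightward: 8 /i/ → [+round]; 9 /e/ → [+round]; 10 /o/ is itself a trigger — this domain ends here.
From /o/ at 10 rightward: 11 /a/ → [+round]; 12 /j/ transparent; 13 /f/ transparent; word edge.
Targets with no active source: positions 2 3 6 stay [-round].
[+round] positions on the surface: 7 8 9 10 11.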